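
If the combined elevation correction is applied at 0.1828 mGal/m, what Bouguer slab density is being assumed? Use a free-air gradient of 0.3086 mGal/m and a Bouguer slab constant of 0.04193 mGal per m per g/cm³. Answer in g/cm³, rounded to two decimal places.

3.00

0.1828 = 0.3086 − 0.04193 × ρ
ρ = (0.3086 − 0.1828) / 0.04193 = 3.00 g/cm³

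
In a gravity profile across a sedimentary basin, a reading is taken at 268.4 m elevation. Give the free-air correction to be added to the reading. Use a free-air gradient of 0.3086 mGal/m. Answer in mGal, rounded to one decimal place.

82.8

Free-air correction = 0.3086 × 268.4 = 82.8 mGal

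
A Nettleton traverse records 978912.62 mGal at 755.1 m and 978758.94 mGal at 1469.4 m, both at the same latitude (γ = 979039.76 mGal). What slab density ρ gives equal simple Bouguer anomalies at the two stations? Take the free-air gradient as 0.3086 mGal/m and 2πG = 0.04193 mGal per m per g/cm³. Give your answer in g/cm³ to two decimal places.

Δg_obs = 978758.94 − 978912.62 = -153.68 mGal over Δh = 1469.4 − 755.1 = 714.3 m
Equal Bouguer anomalies ⇒ Δg_obs + (0.3086 − 0.04193ρ)·Δh = 0
0.3086 − 0.04193ρ = −Δg_obs/Δh = 0.21515
ρ = (0.3086 − 0.21515) / 0.04193 = 2.23 g/cm³

2.23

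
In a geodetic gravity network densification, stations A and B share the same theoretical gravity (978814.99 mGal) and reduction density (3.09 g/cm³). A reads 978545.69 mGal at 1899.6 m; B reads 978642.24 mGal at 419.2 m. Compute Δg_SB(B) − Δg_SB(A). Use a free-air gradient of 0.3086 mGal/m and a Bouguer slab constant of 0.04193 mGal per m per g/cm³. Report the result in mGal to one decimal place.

Δg_SB(A) = 978545.69 − 978814.99 + 0.3086×1899.6 − 0.04193×3.09×1899.6 = 70.80 mGal
Δg_SB(B) = 978642.24 − 978814.99 + 0.3086×419.2 − 0.04193×3.09×419.2 = -97.70 mGal
Difference = -97.70 − (70.80) = -168.50 mGal

-168.5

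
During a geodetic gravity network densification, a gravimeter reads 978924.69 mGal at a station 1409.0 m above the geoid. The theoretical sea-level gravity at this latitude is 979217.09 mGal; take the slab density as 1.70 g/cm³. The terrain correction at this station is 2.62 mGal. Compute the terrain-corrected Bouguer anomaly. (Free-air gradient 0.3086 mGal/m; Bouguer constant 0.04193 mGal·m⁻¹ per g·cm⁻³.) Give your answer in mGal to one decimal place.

44.6

Free-air correction = 0.3086 × 1409.0 = 434.82 mGal
Free-air anomaly = 978924.69 − 979217.09 + (434.82) = 142.42 mGal
Bouguer slab correction = 0.04193 × 1.70 × 1409.0 = 100.43 mGal
Simple Bouguer anomaly = 142.42 − (100.43) = 41.99 mGal
Complete Bouguer anomaly = 41.99 + 2.62 = 44.61 mGal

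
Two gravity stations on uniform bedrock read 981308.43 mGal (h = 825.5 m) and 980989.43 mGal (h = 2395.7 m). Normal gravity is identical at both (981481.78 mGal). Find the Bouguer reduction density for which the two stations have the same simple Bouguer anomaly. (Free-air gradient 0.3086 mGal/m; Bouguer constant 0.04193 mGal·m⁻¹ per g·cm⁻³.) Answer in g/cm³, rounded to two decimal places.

2.51

Δg_obs = 980989.43 − 981308.43 = -319.00 mGal over Δh = 2395.7 − 825.5 = 1570.2 m
Equal Bouguer anomalies ⇒ Δg_obs + (0.3086 − 0.04193ρ)·Δh = 0
0.3086 − 0.04193ρ = −Δg_obs/Δh = 0.20316
ρ = (0.3086 − 0.20316) / 0.04193 = 2.51 g/cm³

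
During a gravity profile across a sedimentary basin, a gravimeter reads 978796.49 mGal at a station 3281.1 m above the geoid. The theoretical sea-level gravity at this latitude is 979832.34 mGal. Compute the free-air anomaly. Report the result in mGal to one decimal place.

-23.3

Free-air correction = 0.3086 × 3281.1 = 1012.55 mGal
Free-air anomaly = 978796.49 − 979832.34 + (1012.55) = -23.30 mGal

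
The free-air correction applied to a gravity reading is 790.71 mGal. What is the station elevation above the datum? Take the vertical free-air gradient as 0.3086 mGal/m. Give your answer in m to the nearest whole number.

2562

h = 790.71 / 0.3086 = 2562.25 m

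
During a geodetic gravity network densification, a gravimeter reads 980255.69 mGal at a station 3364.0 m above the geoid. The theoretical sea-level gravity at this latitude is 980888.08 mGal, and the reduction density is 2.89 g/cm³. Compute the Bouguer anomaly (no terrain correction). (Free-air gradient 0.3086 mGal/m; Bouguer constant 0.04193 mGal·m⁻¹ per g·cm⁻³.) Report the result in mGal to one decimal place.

Free-air correction = 0.3086 × 3364.0 = 1038.13 mGal
Free-air anomaly = 980255.69 − 980888.08 + (1038.13) = 405.74 mGal
Bouguer slab correction = 0.04193 × 2.89 × 3364.0 = 407.64 mGal
Simple Bouguer anomaly = 405.74 − (407.64) = -1.90 mGal

-1.9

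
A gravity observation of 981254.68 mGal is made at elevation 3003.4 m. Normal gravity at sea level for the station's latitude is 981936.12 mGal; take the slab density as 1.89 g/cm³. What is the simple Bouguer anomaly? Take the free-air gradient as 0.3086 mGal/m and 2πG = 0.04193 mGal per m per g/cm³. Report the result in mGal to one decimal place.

7.4

Free-air correction = 0.3086 × 3003.4 = 926.85 mGal
Free-air anomaly = 981254.68 − 981936.12 + (926.85) = 245.41 mGal
Bouguer slab correction = 0.04193 × 1.89 × 3003.4 = 238.01 mGal
Simple Bouguer anomaly = 245.41 − (238.01) = 7.40 mGal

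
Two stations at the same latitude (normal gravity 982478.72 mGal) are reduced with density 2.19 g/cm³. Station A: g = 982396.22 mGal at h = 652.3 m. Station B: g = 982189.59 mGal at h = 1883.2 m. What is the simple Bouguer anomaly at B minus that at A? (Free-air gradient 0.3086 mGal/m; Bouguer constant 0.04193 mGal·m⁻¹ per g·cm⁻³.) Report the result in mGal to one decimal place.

Δg_SB(A) = 982396.22 − 982478.72 + 0.3086×652.3 − 0.04193×2.19×652.3 = 58.90 mGal
Δg_SB(B) = 982189.59 − 982478.72 + 0.3086×1883.2 − 0.04193×2.19×1883.2 = 119.10 mGal
Difference = 119.10 − (58.90) = 60.20 mGal

60.2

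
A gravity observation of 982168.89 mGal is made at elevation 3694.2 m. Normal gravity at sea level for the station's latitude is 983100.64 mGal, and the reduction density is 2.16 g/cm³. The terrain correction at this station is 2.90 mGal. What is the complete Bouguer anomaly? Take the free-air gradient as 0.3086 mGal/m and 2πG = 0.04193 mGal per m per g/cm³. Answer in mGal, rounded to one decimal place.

-123.4

Free-air correction = 0.3086 × 3694.2 = 1140.03 mGal
Free-air anomaly = 982168.89 − 983100.64 + (1140.03) = 208.28 mGal
Bouguer slab correction = 0.04193 × 2.16 × 3694.2 = 334.58 mGal
Simple Bouguer anomaly = 208.28 − (334.58) = -126.30 mGal
Complete Bouguer anomaly = -126.30 + 2.90 = -123.40 mGal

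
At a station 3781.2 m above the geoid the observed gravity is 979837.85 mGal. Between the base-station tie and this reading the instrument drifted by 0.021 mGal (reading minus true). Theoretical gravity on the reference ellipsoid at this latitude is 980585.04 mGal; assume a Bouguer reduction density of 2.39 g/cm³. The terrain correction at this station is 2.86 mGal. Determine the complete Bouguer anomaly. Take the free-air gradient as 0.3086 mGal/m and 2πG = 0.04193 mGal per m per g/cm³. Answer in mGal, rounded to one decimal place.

43.6

Drift-corrected reading = 979837.85 − (0.021) = 979837.829 mGal
Free-air correction = 0.3086 × 3781.2 = 1166.88 mGal
Free-air anomaly = 979837.829 − 980585.04 + (1166.88) = 419.669 mGal
Bouguer slab correction = 0.04193 × 2.39 × 3781.2 = 378.92 mGal
Simple Bouguer anomaly = 419.669 − (378.92) = 40.749 mGal
Complete Bouguer anomaly = 40.749 + 2.86 = 43.609 mGal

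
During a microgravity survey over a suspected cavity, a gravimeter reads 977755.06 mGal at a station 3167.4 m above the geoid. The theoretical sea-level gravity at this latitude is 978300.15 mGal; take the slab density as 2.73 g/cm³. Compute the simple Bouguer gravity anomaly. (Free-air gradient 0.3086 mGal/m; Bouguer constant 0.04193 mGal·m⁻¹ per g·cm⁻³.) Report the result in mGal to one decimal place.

69.8

Free-air correction = 0.3086 × 3167.4 = 977.46 mGal
Free-air anomaly = 977755.06 − 978300.15 + (977.46) = 432.37 mGal
Bouguer slab correction = 0.04193 × 2.73 × 3167.4 = 362.57 mGal
Simple Bouguer anomaly = 432.37 − (362.57) = 69.80 mGal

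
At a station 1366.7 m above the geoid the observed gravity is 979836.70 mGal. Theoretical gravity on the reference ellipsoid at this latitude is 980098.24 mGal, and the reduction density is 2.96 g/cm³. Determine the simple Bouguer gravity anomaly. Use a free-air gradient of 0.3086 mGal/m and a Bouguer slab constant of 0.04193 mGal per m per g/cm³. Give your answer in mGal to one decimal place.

Free-air correction = 0.3086 × 1366.7 = 421.76 mGal
Free-air anomaly = 979836.70 − 980098.24 + (421.76) = 160.22 mGal
Bouguer slab correction = 0.04193 × 2.96 × 1366.7 = 169.62 mGal
Simple Bouguer anomaly = 160.22 − (169.62) = -9.40 mGal

-9.4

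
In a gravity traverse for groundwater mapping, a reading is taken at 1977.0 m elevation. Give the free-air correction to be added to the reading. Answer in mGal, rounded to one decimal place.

610.1

Free-air correction = 0.3086 × 1977.0 = 610.1 mGal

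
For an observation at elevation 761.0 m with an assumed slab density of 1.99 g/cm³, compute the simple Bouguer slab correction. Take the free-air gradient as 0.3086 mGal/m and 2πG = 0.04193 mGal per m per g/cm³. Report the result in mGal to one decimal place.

63.5

Bouguer slab correction = 0.04193 × 1.99 × 761.0 = 63.5 mGal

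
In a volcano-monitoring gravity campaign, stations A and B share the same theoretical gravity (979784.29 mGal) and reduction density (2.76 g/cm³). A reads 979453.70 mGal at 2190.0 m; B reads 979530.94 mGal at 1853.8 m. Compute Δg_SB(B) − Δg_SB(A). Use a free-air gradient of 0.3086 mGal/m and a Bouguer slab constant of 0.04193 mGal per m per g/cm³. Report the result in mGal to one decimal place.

12.4

Δg_SB(A) = 979453.70 − 979784.29 + 0.3086×2190.0 − 0.04193×2.76×2190.0 = 91.80 mGal
Δg_SB(B) = 979530.94 − 979784.29 + 0.3086×1853.8 − 0.04193×2.76×1853.8 = 104.20 mGal
Difference = 104.20 − (91.80) = 12.40 mGal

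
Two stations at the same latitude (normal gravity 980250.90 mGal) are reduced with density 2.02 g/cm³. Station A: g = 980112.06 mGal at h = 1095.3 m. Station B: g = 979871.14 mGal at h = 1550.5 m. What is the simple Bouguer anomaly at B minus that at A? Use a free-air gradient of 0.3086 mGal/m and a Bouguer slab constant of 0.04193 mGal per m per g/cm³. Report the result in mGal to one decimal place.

Δg_SB(A) = 980112.06 − 980250.90 + 0.3086×1095.3 − 0.04193×2.02×1095.3 = 106.40 mGal
Δg_SB(B) = 979871.14 − 980250.90 + 0.3086×1550.5 − 0.04193×2.02×1550.5 = -32.60 mGal
Difference = -32.60 − (106.40) = -139.00 mGal

-139.0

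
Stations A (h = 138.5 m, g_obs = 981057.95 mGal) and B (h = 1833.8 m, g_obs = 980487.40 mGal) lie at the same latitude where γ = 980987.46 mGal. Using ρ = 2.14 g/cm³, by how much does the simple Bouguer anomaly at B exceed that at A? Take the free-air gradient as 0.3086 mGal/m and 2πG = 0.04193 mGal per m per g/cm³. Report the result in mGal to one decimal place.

-199.5

Δg_SB(A) = 981057.95 − 980987.46 + 0.3086×138.5 − 0.04193×2.14×138.5 = 100.80 mGal
Δg_SB(B) = 980487.40 − 980987.46 + 0.3086×1833.8 − 0.04193×2.14×1833.8 = -98.70 mGal
Difference = -98.70 − (100.80) = -199.50 mGal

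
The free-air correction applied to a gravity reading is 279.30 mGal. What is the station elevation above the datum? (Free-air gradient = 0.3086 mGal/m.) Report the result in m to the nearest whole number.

905

h = 279.30 / 0.3086 = 905.06 m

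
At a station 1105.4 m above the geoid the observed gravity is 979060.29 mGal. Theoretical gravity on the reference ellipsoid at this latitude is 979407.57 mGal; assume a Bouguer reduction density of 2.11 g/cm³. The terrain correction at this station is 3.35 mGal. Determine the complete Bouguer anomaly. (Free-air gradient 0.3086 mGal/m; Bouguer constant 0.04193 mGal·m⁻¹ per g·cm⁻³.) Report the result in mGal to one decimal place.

Free-air correction = 0.3086 × 1105.4 = 341.13 mGal
Free-air anomaly = 979060.29 − 979407.57 + (341.13) = -6.15 mGal
Bouguer slab correction = 0.04193 × 2.11 × 1105.4 = 97.80 mGal
Simple Bouguer anomaly = -6.15 − (97.80) = -103.95 mGal
Complete Bouguer anomaly = -103.95 + 3.35 = -100.60 mGal

-100.6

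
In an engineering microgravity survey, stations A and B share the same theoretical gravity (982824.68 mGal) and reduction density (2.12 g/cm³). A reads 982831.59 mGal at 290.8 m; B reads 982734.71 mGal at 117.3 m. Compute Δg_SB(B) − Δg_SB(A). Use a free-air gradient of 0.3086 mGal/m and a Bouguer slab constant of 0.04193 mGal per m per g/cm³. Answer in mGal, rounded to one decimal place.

Δg_SB(A) = 982831.59 − 982824.68 + 0.3086×290.8 − 0.04193×2.12×290.8 = 70.80 mGal
Δg_SB(B) = 982734.71 − 982824.68 + 0.3086×117.3 − 0.04193×2.12×117.3 = -64.20 mGal
Difference = -64.20 − (70.80) = -135.00 mGal

-135.0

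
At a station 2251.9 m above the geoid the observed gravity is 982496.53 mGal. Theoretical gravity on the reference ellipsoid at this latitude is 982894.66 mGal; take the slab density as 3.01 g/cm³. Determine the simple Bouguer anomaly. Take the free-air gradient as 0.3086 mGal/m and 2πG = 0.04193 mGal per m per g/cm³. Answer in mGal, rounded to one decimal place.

12.6

Free-air correction = 0.3086 × 2251.9 = 694.94 mGal
Free-air anomaly = 982496.53 − 982894.66 + (694.94) = 296.81 mGal
Bouguer slab correction = 0.04193 × 3.01 × 2251.9 = 284.21 mGal
Simple Bouguer anomaly = 296.81 − (284.21) = 12.60 mGal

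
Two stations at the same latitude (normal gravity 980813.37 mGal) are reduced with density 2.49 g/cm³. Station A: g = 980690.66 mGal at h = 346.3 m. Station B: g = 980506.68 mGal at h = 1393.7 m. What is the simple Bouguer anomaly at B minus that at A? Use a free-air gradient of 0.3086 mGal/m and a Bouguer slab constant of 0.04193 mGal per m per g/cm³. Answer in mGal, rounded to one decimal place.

29.9

Δg_SB(A) = 980690.66 − 980813.37 + 0.3086×346.3 − 0.04193×2.49×346.3 = -52.00 mGal
Δg_SB(B) = 980506.68 − 980813.37 + 0.3086×1393.7 − 0.04193×2.49×1393.7 = -22.10 mGal
Difference = -22.10 − (-52.00) = 29.90 mGal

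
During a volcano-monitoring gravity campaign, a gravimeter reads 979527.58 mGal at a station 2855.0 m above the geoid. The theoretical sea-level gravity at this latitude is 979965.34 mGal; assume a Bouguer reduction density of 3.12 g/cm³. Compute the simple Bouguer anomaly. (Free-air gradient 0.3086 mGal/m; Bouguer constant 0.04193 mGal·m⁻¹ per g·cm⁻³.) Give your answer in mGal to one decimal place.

Free-air correction = 0.3086 × 2855.0 = 881.05 mGal
Free-air anomaly = 979527.58 − 979965.34 + (881.05) = 443.29 mGal
Bouguer slab correction = 0.04193 × 3.12 × 2855.0 = 373.50 mGal
Simple Bouguer anomaly = 443.29 − (373.50) = 69.79 mGal

69.8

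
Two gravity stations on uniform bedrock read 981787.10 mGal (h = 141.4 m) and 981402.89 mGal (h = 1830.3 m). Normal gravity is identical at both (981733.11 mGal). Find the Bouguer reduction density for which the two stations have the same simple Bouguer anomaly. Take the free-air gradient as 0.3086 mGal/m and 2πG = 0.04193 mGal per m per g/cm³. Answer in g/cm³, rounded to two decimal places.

1.93

Δg_obs = 981402.89 − 981787.10 = -384.21 mGal over Δh = 1830.3 − 141.4 = 1688.9 m
Equal Bouguer anomalies ⇒ Δg_obs + (0.3086 − 0.04193ρ)·Δh = 0
0.3086 − 0.04193ρ = −Δg_obs/Δh = 0.22749
ρ = (0.3086 − 0.22749) / 0.04193 = 1.93 g/cm³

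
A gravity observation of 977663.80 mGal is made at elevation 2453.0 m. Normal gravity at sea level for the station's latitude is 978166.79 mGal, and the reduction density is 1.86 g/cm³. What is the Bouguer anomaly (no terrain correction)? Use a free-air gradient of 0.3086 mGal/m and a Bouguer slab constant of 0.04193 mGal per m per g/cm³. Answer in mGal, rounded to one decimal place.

Free-air correction = 0.3086 × 2453.0 = 757.00 mGal
Free-air anomaly = 977663.80 − 978166.79 + (757.00) = 254.01 mGal
Bouguer slab correction = 0.04193 × 1.86 × 2453.0 = 191.31 mGal
Simple Bouguer anomaly = 254.01 − (191.31) = 62.70 mGal

62.7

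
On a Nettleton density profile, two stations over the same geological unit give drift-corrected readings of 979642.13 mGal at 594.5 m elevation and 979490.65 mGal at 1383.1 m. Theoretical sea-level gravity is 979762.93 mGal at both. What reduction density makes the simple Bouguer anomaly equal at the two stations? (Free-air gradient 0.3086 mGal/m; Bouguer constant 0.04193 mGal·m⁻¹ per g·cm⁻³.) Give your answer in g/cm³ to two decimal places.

2.78

Δg_obs = 979490.65 − 979642.13 = -151.48 mGal over Δh = 1383.1 − 594.5 = 788.6 m
Equal Bouguer anomalies ⇒ Δg_obs + (0.3086 − 0.04193ρ)·Δh = 0
0.3086 − 0.04193ρ = −Δg_obs/Δh = 0.19209
ρ = (0.3086 − 0.19209) / 0.04193 = 2.78 g/cm³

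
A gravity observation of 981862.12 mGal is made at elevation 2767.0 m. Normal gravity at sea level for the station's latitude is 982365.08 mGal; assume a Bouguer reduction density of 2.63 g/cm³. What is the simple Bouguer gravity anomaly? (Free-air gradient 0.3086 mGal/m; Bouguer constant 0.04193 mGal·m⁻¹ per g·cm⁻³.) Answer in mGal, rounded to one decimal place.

Free-air correction = 0.3086 × 2767.0 = 853.90 mGal
Free-air anomaly = 981862.12 − 982365.08 + (853.90) = 350.94 mGal
Bouguer slab correction = 0.04193 × 2.63 × 2767.0 = 305.13 mGal
Simple Bouguer anomaly = 350.94 − (305.13) = 45.81 mGal

45.8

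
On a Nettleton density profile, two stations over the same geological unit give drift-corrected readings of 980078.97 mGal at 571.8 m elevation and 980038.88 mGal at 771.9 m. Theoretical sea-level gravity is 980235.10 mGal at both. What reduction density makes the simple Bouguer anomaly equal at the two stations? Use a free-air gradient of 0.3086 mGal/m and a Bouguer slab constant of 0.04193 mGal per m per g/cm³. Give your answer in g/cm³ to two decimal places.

2.58

Δg_obs = 980038.88 − 980078.97 = -40.09 mGal over Δh = 771.9 − 571.8 = 200.1 m
Equal Bouguer anomalies ⇒ Δg_obs + (0.3086 − 0.04193ρ)·Δh = 0
0.3086 − 0.04193ρ = −Δg_obs/Δh = 0.20035
ρ = (0.3086 − 0.20035) / 0.04193 = 2.58 g/cm³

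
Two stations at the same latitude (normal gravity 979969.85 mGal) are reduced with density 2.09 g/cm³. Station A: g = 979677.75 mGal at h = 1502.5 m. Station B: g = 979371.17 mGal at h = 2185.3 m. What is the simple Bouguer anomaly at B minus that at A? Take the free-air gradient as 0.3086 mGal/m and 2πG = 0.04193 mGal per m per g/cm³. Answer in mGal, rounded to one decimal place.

Δg_SB(A) = 979677.75 − 979969.85 + 0.3086×1502.5 − 0.04193×2.09×1502.5 = 39.90 mGal
Δg_SB(B) = 979371.17 − 979969.85 + 0.3086×2185.3 − 0.04193×2.09×2185.3 = -115.80 mGal
Difference = -115.80 − (39.90) = -155.70 mGal

-155.7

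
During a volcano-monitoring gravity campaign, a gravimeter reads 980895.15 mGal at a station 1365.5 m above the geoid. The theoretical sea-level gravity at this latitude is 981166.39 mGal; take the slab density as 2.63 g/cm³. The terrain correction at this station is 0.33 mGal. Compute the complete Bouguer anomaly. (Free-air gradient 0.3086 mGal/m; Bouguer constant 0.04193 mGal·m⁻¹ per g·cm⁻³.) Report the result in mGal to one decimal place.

Free-air correction = 0.3086 × 1365.5 = 421.39 mGal
Free-air anomaly = 980895.15 − 981166.39 + (421.39) = 150.15 mGal
Bouguer slab correction = 0.04193 × 2.63 × 1365.5 = 150.58 mGal
Simple Bouguer anomaly = 150.15 − (150.58) = -0.43 mGal
Complete Bouguer anomaly = -0.43 + 0.33 = -0.10 mGal

-0.1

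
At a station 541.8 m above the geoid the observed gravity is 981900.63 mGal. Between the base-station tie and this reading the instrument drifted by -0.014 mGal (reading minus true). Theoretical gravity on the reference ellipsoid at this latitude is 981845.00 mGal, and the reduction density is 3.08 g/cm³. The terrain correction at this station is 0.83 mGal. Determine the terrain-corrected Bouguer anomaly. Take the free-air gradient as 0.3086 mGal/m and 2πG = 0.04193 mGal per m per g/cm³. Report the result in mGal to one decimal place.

153.7

Drift-corrected reading = 981900.63 − (-0.014) = 981900.644 mGal
Free-air correction = 0.3086 × 541.8 = 167.20 mGal
Free-air anomaly = 981900.644 − 981845.00 + (167.20) = 222.844 mGal
Bouguer slab correction = 0.04193 × 3.08 × 541.8 = 69.97 mGal
Simple Bouguer anomaly = 222.844 − (69.97) = 152.874 mGal
Complete Bouguer anomaly = 152.874 + 0.83 = 153.704 mGal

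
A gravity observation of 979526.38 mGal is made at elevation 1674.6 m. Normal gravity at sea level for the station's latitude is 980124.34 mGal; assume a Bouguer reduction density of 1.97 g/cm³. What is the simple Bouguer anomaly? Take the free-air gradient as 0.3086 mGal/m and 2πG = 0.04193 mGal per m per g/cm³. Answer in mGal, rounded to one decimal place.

Free-air correction = 0.3086 × 1674.6 = 516.78 mGal
Free-air anomaly = 979526.38 − 980124.34 + (516.78) = -81.18 mGal
Bouguer slab correction = 0.04193 × 1.97 × 1674.6 = 138.33 mGal
Simple Bouguer anomaly = -81.18 − (138.33) = -219.51 mGal

-219.5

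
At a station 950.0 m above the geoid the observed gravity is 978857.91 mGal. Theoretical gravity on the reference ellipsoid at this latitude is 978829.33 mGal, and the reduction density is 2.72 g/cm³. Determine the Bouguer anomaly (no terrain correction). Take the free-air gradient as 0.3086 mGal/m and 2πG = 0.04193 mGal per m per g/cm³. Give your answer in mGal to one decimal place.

Free-air correction = 0.3086 × 950.0 = 293.17 mGal
Free-air anomaly = 978857.91 − 978829.33 + (293.17) = 321.75 mGal
Bouguer slab correction = 0.04193 × 2.72 × 950.0 = 108.35 mGal
Simple Bouguer anomaly = 321.75 − (108.35) = 213.40 mGal

213.4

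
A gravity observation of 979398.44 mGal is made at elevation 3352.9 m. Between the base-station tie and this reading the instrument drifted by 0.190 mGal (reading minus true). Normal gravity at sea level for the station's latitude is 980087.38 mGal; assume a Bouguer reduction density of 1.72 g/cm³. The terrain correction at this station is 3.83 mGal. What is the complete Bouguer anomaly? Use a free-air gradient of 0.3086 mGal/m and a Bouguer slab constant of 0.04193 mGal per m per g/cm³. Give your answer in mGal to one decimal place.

107.6

Drift-corrected reading = 979398.44 − (0.190) = 979398.250 mGal
Free-air correction = 0.3086 × 3352.9 = 1034.70 mGal
Free-air anomaly = 979398.250 − 980087.38 + (1034.70) = 345.570 mGal
Bouguer slab correction = 0.04193 × 1.72 × 3352.9 = 241.81 mGal
Simple Bouguer anomaly = 345.570 − (241.81) = 103.760 mGal
Complete Bouguer anomaly = 103.760 + 3.83 = 107.590 mGal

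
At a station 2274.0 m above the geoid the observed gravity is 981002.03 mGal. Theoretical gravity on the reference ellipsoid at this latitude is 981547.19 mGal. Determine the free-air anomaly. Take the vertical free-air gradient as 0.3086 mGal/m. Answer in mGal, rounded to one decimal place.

Free-air correction = 0.3086 × 2274.0 = 701.76 mGal
Free-air anomaly = 981002.03 − 981547.19 + (701.76) = 156.60 mGal

156.6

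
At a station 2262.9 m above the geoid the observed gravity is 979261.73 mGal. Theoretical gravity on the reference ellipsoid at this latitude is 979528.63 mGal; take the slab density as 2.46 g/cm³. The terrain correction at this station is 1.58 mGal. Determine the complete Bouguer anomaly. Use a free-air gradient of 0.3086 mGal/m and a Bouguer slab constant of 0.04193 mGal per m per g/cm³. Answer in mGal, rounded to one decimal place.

199.6

Free-air correction = 0.3086 × 2262.9 = 698.33 mGal
Free-air anomaly = 979261.73 − 979528.63 + (698.33) = 431.43 mGal
Bouguer slab correction = 0.04193 × 2.46 × 2262.9 = 233.41 mGal
Simple Bouguer anomaly = 431.43 − (233.41) = 198.02 mGal
Complete Bouguer anomaly = 198.02 + 1.58 = 199.60 mGal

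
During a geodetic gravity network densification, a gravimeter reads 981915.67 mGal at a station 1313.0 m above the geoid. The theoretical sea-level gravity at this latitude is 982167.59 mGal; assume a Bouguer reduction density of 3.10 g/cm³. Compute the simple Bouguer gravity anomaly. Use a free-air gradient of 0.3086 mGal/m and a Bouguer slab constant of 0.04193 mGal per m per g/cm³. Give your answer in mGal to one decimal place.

Free-air correction = 0.3086 × 1313.0 = 405.19 mGal
Free-air anomaly = 981915.67 − 982167.59 + (405.19) = 153.27 mGal
Bouguer slab correction = 0.04193 × 3.10 × 1313.0 = 170.67 mGal
Simple Bouguer anomaly = 153.27 − (170.67) = -17.40 mGal

-17.4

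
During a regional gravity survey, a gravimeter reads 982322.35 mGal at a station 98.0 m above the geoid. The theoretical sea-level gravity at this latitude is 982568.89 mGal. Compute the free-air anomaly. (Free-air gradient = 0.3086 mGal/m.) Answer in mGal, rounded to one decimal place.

-216.3

Free-air correction = 0.3086 × 98.0 = 30.24 mGal
Free-air anomaly = 982322.35 − 982568.89 + (30.24) = -216.30 mGal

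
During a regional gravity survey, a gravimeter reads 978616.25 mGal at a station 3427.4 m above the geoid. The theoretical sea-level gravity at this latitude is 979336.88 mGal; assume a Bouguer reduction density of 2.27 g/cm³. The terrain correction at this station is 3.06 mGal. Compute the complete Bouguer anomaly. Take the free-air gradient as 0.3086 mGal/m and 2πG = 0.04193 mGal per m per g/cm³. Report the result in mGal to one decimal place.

13.9

Free-air correction = 0.3086 × 3427.4 = 1057.70 mGal
Free-air anomaly = 978616.25 − 979336.88 + (1057.70) = 337.07 mGal
Bouguer slab correction = 0.04193 × 2.27 × 3427.4 = 326.22 mGal
Simple Bouguer anomaly = 337.07 − (326.22) = 10.85 mGal
Complete Bouguer anomaly = 10.85 + 3.06 = 13.91 mGal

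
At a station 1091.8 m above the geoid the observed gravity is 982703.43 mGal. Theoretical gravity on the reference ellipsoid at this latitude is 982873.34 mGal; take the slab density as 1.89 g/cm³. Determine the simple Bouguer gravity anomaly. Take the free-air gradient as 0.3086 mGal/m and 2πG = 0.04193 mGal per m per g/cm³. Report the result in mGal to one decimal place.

Free-air correction = 0.3086 × 1091.8 = 336.93 mGal
Free-air anomaly = 982703.43 − 982873.34 + (336.93) = 167.02 mGal
Bouguer slab correction = 0.04193 × 1.89 × 1091.8 = 86.52 mGal
Simple Bouguer anomaly = 167.02 − (86.52) = 80.50 mGal

80.5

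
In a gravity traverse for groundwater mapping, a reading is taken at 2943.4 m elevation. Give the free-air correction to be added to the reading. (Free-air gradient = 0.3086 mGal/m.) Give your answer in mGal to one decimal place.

Free-air correction = 0.3086 × 2943.4 = 908.3 mGal

908.3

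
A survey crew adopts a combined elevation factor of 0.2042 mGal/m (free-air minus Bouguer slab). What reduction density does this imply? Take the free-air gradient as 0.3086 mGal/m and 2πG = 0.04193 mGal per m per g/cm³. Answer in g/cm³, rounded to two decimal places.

0.2042 = 0.3086 − 0.04193 × ρ
ρ = (0.3086 − 0.2042) / 0.04193 = 2.49 g/cm³

2.49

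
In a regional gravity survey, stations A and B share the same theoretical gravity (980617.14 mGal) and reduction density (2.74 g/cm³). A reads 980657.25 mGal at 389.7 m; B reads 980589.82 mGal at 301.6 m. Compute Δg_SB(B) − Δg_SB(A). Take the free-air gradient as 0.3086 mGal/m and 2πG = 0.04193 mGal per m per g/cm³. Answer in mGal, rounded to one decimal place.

Δg_SB(A) = 980657.25 − 980617.14 + 0.3086×389.7 − 0.04193×2.74×389.7 = 115.60 mGal
Δg_SB(B) = 980589.82 − 980617.14 + 0.3086×301.6 − 0.04193×2.74×301.6 = 31.10 mGal
Difference = 31.10 − (115.60) = -84.50 mGal

-84.5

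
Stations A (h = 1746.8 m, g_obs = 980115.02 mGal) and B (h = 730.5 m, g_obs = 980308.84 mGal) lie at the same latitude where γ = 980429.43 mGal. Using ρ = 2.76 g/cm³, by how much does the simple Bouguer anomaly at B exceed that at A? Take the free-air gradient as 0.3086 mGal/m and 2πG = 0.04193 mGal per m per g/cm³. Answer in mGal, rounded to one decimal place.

-2.2

Δg_SB(A) = 980115.02 − 980429.43 + 0.3086×1746.8 − 0.04193×2.76×1746.8 = 22.50 mGal
Δg_SB(B) = 980308.84 − 980429.43 + 0.3086×730.5 − 0.04193×2.76×730.5 = 20.30 mGal
Difference = 20.30 − (22.50) = -2.20 mGal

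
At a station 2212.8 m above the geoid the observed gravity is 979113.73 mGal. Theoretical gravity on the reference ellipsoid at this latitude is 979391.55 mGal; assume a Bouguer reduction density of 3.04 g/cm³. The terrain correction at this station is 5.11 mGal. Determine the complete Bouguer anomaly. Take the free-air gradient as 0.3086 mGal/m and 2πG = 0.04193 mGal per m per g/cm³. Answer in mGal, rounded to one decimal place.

Free-air correction = 0.3086 × 2212.8 = 682.87 mGal
Free-air anomaly = 979113.73 − 979391.55 + (682.87) = 405.05 mGal
Bouguer slab correction = 0.04193 × 3.04 × 2212.8 = 282.06 mGal
Simple Bouguer anomaly = 405.05 − (282.06) = 122.99 mGal
Complete Bouguer anomaly = 122.99 + 5.11 = 128.10 mGal

128.1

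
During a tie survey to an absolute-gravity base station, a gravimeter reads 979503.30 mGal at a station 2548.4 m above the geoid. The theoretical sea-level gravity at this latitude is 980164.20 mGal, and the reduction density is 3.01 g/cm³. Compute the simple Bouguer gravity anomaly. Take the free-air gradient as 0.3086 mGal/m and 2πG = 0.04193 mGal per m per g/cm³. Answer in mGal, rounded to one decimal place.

Free-air correction = 0.3086 × 2548.4 = 786.44 mGal
Free-air anomaly = 979503.30 − 980164.20 + (786.44) = 125.54 mGal
Bouguer slab correction = 0.04193 × 3.01 × 2548.4 = 321.63 mGal
Simple Bouguer anomaly = 125.54 − (321.63) = -196.09 mGal

-196.1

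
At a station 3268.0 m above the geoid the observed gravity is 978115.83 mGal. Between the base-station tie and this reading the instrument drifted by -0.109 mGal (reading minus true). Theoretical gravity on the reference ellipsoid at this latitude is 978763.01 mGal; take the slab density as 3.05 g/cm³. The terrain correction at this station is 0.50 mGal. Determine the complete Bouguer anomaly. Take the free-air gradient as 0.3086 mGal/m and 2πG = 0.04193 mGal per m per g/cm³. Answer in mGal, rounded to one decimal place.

-56.0

Drift-corrected reading = 978115.83 − (-0.109) = 978115.939 mGal
Free-air correction = 0.3086 × 3268.0 = 1008.50 mGal
Free-air anomaly = 978115.939 − 978763.01 + (1008.50) = 361.429 mGal
Bouguer slab correction = 0.04193 × 3.05 × 3268.0 = 417.93 mGal
Simple Bouguer anomaly = 361.429 − (417.93) = -56.501 mGal
Complete Bouguer anomaly = -56.501 + 0.50 = -56.001 mGal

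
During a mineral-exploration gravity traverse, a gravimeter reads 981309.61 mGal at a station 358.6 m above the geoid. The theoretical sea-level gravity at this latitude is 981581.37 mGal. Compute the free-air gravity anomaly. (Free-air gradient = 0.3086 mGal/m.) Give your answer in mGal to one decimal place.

-161.1

Free-air correction = 0.3086 × 358.6 = 110.66 mGal
Free-air anomaly = 981309.61 − 981581.37 + (110.66) = -161.10 mGal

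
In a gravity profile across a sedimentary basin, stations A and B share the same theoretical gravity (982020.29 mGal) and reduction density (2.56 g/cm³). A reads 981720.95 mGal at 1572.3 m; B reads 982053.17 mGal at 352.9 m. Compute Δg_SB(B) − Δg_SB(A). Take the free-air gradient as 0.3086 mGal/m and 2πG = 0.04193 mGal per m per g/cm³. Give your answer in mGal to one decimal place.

86.8

Δg_SB(A) = 981720.95 − 982020.29 + 0.3086×1572.3 − 0.04193×2.56×1572.3 = 17.10 mGal
Δg_SB(B) = 982053.17 − 982020.29 + 0.3086×352.9 − 0.04193×2.56×352.9 = 103.90 mGal
Difference = 103.90 − (17.10) = 86.80 mGal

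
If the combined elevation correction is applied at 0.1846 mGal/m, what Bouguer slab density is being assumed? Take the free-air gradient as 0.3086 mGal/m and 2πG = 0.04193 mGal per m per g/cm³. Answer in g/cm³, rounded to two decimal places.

0.1846 = 0.3086 − 0.04193 × ρ
ρ = (0.3086 − 0.1846) / 0.04193 = 2.96 g/cm³

2.96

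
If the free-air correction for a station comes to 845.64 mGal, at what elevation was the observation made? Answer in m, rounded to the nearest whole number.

2740

h = 845.64 / 0.3086 = 2740.25 m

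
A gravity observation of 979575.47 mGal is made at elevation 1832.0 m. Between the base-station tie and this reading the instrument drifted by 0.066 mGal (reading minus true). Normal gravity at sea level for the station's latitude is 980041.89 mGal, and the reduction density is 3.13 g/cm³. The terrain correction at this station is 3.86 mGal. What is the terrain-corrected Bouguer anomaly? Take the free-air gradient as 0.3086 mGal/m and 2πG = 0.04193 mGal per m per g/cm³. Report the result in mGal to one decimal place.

Drift-corrected reading = 979575.47 − (0.066) = 979575.404 mGal
Free-air correction = 0.3086 × 1832.0 = 565.36 mGal
Free-air anomaly = 979575.404 − 980041.89 + (565.36) = 98.874 mGal
Bouguer slab correction = 0.04193 × 3.13 × 1832.0 = 240.43 mGal
Simple Bouguer anomaly = 98.874 − (240.43) = -141.556 mGal
Complete Bouguer anomaly = -141.556 + 3.86 = -137.696 mGal

-137.7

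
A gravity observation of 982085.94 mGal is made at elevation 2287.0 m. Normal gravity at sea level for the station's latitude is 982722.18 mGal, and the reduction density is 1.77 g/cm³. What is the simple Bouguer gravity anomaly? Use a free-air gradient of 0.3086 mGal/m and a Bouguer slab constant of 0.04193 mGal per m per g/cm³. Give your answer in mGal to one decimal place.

Free-air correction = 0.3086 × 2287.0 = 705.77 mGal
Free-air anomaly = 982085.94 − 982722.18 + (705.77) = 69.53 mGal
Bouguer slab correction = 0.04193 × 1.77 × 2287.0 = 169.73 mGal
Simple Bouguer anomaly = 69.53 − (169.73) = -100.20 mGal

-100.2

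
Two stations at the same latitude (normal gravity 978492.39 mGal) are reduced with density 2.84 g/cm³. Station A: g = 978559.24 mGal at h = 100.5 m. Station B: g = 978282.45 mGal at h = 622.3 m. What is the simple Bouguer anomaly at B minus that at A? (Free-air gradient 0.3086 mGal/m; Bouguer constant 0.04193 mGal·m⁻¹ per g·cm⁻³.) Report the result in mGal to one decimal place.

-177.9

Δg_SB(A) = 978559.24 − 978492.39 + 0.3086×100.5 − 0.04193×2.84×100.5 = 85.90 mGal
Δg_SB(B) = 978282.45 − 978492.39 + 0.3086×622.3 − 0.04193×2.84×622.3 = -92.00 mGal
Difference = -92.00 − (85.90) = -177.90 mGal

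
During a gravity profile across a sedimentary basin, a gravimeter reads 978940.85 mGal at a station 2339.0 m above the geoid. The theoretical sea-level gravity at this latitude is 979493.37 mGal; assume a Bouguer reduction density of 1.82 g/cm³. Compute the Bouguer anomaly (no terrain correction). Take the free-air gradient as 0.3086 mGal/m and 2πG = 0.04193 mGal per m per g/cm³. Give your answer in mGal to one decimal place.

Free-air correction = 0.3086 × 2339.0 = 721.82 mGal
Free-air anomaly = 978940.85 − 979493.37 + (721.82) = 169.30 mGal
Bouguer slab correction = 0.04193 × 1.82 × 2339.0 = 178.50 mGal
Simple Bouguer anomaly = 169.30 − (178.50) = -9.20 mGal

-9.2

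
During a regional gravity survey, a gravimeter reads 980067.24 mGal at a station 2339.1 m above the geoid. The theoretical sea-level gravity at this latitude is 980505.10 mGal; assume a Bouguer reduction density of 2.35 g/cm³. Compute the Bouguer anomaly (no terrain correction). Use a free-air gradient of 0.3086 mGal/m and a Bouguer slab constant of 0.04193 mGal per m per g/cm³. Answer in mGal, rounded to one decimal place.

53.5

Free-air correction = 0.3086 × 2339.1 = 721.85 mGal
Free-air anomaly = 980067.24 − 980505.10 + (721.85) = 283.99 mGal
Bouguer slab correction = 0.04193 × 2.35 × 2339.1 = 230.48 mGal
Simple Bouguer anomaly = 283.99 − (230.48) = 53.51 mGal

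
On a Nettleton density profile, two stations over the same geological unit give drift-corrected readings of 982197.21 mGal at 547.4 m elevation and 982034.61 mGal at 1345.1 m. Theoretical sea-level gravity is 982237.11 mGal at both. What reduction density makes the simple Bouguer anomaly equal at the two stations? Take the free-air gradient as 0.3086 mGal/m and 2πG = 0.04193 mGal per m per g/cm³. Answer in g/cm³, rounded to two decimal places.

2.50

Δg_obs = 982034.61 − 982197.21 = -162.60 mGal over Δh = 1345.1 − 547.4 = 797.7 m
Equal Bouguer anomalies ⇒ Δg_obs + (0.3086 − 0.04193ρ)·Δh = 0
0.3086 − 0.04193ρ = −Δg_obs/Δh = 0.20384
ρ = (0.3086 − 0.20384) / 0.04193 = 2.50 g/cm³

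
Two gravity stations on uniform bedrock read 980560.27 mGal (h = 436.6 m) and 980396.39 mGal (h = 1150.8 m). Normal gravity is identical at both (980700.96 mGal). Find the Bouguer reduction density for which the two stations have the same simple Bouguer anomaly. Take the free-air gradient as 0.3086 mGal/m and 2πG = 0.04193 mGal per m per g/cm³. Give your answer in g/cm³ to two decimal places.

Δg_obs = 980396.39 − 980560.27 = -163.88 mGal over Δh = 1150.8 − 436.6 = 714.2 m
Equal Bouguer anomalies ⇒ Δg_obs + (0.3086 − 0.04193ρ)·Δh = 0
0.3086 − 0.04193ρ = −Δg_obs/Δh = 0.22946
ρ = (0.3086 − 0.22946) / 0.04193 = 1.89 g/cm³

1.89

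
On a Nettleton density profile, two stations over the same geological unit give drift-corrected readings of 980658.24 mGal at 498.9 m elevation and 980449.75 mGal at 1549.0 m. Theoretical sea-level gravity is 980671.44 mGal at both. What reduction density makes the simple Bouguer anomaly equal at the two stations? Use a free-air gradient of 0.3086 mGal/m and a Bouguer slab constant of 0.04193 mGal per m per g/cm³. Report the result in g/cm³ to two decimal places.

2.62

Δg_obs = 980449.75 − 980658.24 = -208.49 mGal over Δh = 1549.0 − 498.9 = 1050.1 m
Equal Bouguer anomalies ⇒ Δg_obs + (0.3086 − 0.04193ρ)·Δh = 0
0.3086 − 0.04193ρ = −Δg_obs/Δh = 0.19854
ρ = (0.3086 − 0.19854) / 0.04193 = 2.62 g/cm³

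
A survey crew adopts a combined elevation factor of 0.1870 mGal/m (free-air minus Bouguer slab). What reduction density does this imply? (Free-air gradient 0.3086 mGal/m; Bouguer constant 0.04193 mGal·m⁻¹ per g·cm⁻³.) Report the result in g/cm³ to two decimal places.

2.90

0.1870 = 0.3086 − 0.04193 × ρ
ρ = (0.3086 − 0.1870) / 0.04193 = 2.90 g/cm³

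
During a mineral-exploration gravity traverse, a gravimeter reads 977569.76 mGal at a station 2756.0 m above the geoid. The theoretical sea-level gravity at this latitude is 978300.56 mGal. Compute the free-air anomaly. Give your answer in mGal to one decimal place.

Free-air correction = 0.3086 × 2756.0 = 850.50 mGal
Free-air anomaly = 977569.76 − 978300.56 + (850.50) = 119.70 mGal

119.7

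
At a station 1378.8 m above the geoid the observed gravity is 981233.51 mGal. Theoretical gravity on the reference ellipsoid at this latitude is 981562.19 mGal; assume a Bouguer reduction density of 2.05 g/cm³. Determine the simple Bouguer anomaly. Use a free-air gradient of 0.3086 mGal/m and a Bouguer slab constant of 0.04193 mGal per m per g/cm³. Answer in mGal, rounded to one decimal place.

-21.7

Free-air correction = 0.3086 × 1378.8 = 425.50 mGal
Free-air anomaly = 981233.51 − 981562.19 + (425.50) = 96.82 mGal
Bouguer slab correction = 0.04193 × 2.05 × 1378.8 = 118.52 mGal
Simple Bouguer anomaly = 96.82 − (118.52) = -21.70 mGal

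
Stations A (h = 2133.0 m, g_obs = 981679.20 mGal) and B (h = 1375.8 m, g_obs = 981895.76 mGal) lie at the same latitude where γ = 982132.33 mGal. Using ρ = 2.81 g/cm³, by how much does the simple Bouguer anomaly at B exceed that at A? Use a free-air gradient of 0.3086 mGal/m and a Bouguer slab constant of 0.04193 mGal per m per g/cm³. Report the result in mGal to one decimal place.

Δg_SB(A) = 981679.20 − 982132.33 + 0.3086×2133.0 − 0.04193×2.81×2133.0 = -46.20 mGal
Δg_SB(B) = 981895.76 − 982132.33 + 0.3086×1375.8 − 0.04193×2.81×1375.8 = 25.90 mGal
Difference = 25.90 − (-46.20) = 72.10 mGal

72.1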